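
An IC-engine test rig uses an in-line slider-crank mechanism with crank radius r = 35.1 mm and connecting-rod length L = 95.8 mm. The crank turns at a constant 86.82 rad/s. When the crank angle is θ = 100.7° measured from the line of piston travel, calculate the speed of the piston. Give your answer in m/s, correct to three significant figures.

2.78

ω = 86.82 rad/s
For an in-line slider-crank, x = r cosθ + √(L² − r² sin²θ), so v = −rω sinθ·[1 + r cosθ/√(L² − r² sin²θ)].
With r = 0.0351 m, L = 0.0958 m, θ = 100.7°: √(L² − r² sin²θ) = 0.089376 m.
v = −0.0351·86.82·0.98261·[1 + 0.0351·-0.18567/0.089376] = -2.7761 m/s.
|v| = 2.7761 m/s.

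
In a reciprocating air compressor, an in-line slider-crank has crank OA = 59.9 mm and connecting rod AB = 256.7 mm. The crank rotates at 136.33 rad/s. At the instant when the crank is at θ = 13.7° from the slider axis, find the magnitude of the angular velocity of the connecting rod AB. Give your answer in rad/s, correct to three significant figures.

ω = 136.3 rad/s
The rod makes angle φ with the slider axis where L sinφ = r sinθ; differentiating, L cosφ·φ̇ = r ω cosθ.
L cosφ = √(L² − r² sin²θ) = 0.25631 m.
|ω_rod| = r ω |cosθ| / √(L² − r² sin²θ) = 0.0599·136.3·0.97155/0.25631 = 30.954 rad/s.

31.0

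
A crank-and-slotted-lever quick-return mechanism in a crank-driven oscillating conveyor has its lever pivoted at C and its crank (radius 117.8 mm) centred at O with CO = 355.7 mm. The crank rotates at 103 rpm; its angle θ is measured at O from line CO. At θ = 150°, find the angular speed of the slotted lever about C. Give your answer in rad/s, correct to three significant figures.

3.56

ω = 10.79 rad/s (from 103 rpm).
Crank pin A relative to C: A = (d + r cosθ, r sinθ); lever angle φ = atan2(r sinθ, d + r cosθ).
Differentiating tanφ: φ̇ = rω(d cosθ + r)/(d² + r² + 2dr cosθ).
d² + r² + 2dr cosθ = |CA|² = 0.0678239 m²;  d cosθ + r = -0.19025 m.
|ω_lever| = |0.1178·10.79·-0.19025| / 0.0678239 = 3.564 rad/s.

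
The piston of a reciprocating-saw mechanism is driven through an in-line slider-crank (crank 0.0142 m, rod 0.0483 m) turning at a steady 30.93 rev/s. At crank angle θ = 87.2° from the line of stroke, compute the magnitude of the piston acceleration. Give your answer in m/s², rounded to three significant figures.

ω = 2π·30.9 = 194.3 rad/s
x(θ) = r cosθ + √(L² − r² sin²θ); with ω constant, a = ω²·d²x/dθ².
d²x/dθ² = −r cosθ − r²(cos2θ)/√u − r⁴ sin²2θ/(4u^{3/2}),  u = L² − r² sin²θ = 0.00213173 m².
Substituting r = 0.0142 m, L = 0.0483 m, θ = 87.2°: d²x/dθ² = +0.0036518 m.
a = ω²·d²x/dθ² = (194.3)²·(+0.0036518) = +137.92 m/s²;  |a| = 137.92 m/s².

138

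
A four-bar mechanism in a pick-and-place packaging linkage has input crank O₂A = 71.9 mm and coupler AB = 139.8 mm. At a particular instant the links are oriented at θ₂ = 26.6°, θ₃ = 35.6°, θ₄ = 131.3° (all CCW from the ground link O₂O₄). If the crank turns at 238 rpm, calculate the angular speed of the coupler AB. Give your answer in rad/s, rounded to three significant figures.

ω₂ = 24.92 rad/s (from 238 rpm).
Differentiating the loop-closure r₂e^{iθ₂}+r₃e^{iθ₃}=r₁+r₄e^{iθ₄} gives r₂ω₂e^{iθ₂}+r₃ω₃e^{iθ₃}=r₄ω₄e^{iθ₄}.
Eliminating the other unknown: ω₃ = r₂ω₂ sin(θ₄−θ₂) / [r₃ sin(θ₃−θ₄)].
Numerator sine = +0.96727; denominator sine = -0.99506.
Result = 0.0719·24.92·(+0.96727) / (0.1398·(-0.99506)) = -12.46 rad/s; magnitude 12.46 rad/s.

12.5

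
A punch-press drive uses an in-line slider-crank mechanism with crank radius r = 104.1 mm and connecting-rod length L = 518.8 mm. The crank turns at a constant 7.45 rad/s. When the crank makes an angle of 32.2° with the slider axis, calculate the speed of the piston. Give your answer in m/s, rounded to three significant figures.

ω = 7.45 rad/s
For an in-line slider-crank, x = r cosθ + √(L² − r² sin²θ), so v = −rω sinθ·[1 + r cosθ/√(L² − r² sin²θ)].
With r = 0.1041 m, L = 0.5188 m, θ = 32.2°: √(L² − r² sin²θ) = 0.51583 m.
v = −0.1041·7.45·0.53288·[1 + 0.1041·0.84619/0.51583] = -0.48384 m/s.
|v| = 0.48384 m/s.

0.484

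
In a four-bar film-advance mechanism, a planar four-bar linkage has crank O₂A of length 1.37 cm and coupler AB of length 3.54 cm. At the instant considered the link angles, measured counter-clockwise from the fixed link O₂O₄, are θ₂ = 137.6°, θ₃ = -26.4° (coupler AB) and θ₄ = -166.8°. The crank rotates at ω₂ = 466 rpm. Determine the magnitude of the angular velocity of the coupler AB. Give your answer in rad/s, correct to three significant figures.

ω₂ = 48.8 rad/s (from 466 rpm).
Differentiating the loop-closure r₂e^{iθ₂}+r₃e^{iθ₃}=r₁+r₄e^{iθ₄} gives r₂ω₂e^{iθ₂}+r₃ω₃e^{iθ₃}=r₄ω₄e^{iθ₄}.
Eliminating the other unknown: ω₃ = r₂ω₂ sin(θ₄−θ₂) / [r₃ sin(θ₃−θ₄)].
Numerator sine = +0.82511; denominator sine = +0.63742.
Result = 0.0137·48.8·(+0.82511) / (0.0354·(+0.63742)) = +24.447 rad/s; magnitude 24.447 rad/s.

24.4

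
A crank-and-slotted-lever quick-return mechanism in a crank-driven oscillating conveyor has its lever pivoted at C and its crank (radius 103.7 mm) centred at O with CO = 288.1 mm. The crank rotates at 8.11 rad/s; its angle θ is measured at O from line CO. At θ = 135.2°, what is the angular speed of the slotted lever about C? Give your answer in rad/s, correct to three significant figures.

ω = 8.11 rad/s
Crank pin A relative to C: A = (d + r cosθ, r sinθ); lever angle φ = atan2(r sinθ, d + r cosθ).
Differentiating tanφ: φ̇ = rω(d cosθ + r)/(d² + r² + 2dr cosθ).
d² + r² + 2dr cosθ = |CA|² = 0.0513571 m²;  d cosθ + r = -0.10073 m.
|ω_lever| = |0.1037·8.11·-0.10073| / 0.0513571 = 1.6495 rad/s.

1.65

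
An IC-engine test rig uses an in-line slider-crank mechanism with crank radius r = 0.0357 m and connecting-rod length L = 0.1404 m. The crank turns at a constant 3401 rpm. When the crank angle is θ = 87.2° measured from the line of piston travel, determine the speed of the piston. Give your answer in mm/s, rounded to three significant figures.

ω = 2π·3401/60 = 356.2 rad/s
For an in-line slider-crank, x = r cosθ + √(L² − r² sin²θ), so v = −rω sinθ·[1 + r cosθ/√(L² − r² sin²θ)].
With r = 0.0357 m, L = 0.1404 m, θ = 87.2°: √(L² − r² sin²θ) = 0.1358 m.
v = −0.0357·356.2·0.99881·[1 + 0.0357·0.04885/0.1358] = -12.863 m/s.
|v| = 12.863 m/s = 12863 mm/s.

12900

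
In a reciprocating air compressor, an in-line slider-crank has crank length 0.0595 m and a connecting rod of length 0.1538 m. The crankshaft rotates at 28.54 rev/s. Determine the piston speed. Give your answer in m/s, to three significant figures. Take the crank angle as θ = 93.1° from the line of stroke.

10.4

ω = 2π·28.5 = 179.3 rad/s
For an in-line slider-crank, x = r cosθ + √(L² − r² sin²θ), so v = −rω sinθ·[1 + r cosθ/√(L² − r² sin²θ)].
With r = 0.0595 m, L = 0.1538 m, θ = 93.1°: √(L² − r² sin²θ) = 0.14186 m.
v = −0.0595·179.3·0.99854·[1 + 0.0595·-0.05408/0.14186] = -10.412 m/s.
|v| = 10.412 m/s.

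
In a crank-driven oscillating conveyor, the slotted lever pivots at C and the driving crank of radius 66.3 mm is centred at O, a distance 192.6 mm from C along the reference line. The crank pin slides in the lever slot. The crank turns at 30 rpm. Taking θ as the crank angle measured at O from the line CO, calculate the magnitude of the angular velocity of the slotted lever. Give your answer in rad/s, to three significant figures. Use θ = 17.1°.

0.791

ω = 3.142 rad/s (from 30 rpm).
Crank pin A relative to C: A = (d + r cosθ, r sinθ); lever angle φ = atan2(r sinθ, d + r cosθ).
Differentiating tanφ: φ̇ = rω(d cosθ + r)/(d² + r² + 2dr cosθ).
d² + r² + 2dr cosθ = |CA|² = 0.0659002 m²;  d cosθ + r = +0.25039 m.
|ω_lever| = |0.0663·3.142·+0.25039| / 0.0659002 = 0.79138 rad/s.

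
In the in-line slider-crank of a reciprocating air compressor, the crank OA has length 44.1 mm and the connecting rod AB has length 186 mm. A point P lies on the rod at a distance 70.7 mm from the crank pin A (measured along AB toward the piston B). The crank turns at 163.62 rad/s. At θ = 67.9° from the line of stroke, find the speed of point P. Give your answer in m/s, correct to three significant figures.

7.12

ω = 163.6 rad/s.  Crank-pin speed |V_A| = rω = 7.2156 m/s, perpendicular to OA.
Rod angle: sinφ = −(r/L) sinθ ⇒ φ = -12.690°; ω_rod = −rω cosθ/√(L²−r²sin²θ) = -14.961 rad/s.
V_P = V_A + ω_rod × AP, with AP = 0.0707 m along the rod.
Components: V_Px = −rω sinθ − a·ω_rod·sinφ = -6.9179 m/s;  V_Py = rω cosθ + a·ω_rod·cosφ = +1.6828 m/s.
|V_P| = √(V_Px² + V_Py²) = 7.1196 m/s.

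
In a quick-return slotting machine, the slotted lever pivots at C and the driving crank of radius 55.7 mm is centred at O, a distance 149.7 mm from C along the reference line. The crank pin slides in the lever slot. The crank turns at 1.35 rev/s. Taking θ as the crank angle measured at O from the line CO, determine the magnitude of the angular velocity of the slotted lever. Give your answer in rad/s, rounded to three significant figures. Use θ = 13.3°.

ω = 8.482 rad/s (from 1.35 rev/s).
Crank pin A relative to C: A = (d + r cosθ, r sinθ); lever angle φ = atan2(r sinθ, d + r cosθ).
Differentiating tanφ: φ̇ = rω(d cosθ + r)/(d² + r² + 2dr cosθ).
d² + r² + 2dr cosθ = |CA|² = 0.0417419 m²;  d cosθ + r = +0.20138 m.
|ω_lever| = |0.0557·8.482·+0.20138| / 0.0417419 = 2.2794 rad/s.

2.28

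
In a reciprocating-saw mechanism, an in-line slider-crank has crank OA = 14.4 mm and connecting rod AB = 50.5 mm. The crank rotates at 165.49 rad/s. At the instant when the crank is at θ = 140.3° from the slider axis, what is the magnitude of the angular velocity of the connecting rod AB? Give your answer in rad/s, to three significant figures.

ω = 165.5 rad/s
The rod makes angle φ with the slider axis where L sinφ = r sinθ; differentiating, L cosφ·φ̇ = r ω cosθ.
L cosφ = √(L² − r² sin²θ) = 0.049655 m.
|ω_rod| = r ω |cosθ| / √(L² − r² sin²θ) = 0.0144·165.5·0.76940/0.049655 = 36.925 rad/s.

36.9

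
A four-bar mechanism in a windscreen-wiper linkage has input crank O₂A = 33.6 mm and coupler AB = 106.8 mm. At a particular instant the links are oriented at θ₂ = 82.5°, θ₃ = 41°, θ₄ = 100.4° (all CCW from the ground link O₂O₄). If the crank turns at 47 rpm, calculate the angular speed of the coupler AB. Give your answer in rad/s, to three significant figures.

0.553

ω₂ = 4.922 rad/s (from 47 rpm).
Differentiating the loop-closure r₂e^{iθ₂}+r₃e^{iθ₃}=r₁+r₄e^{iθ₄} gives r₂ω₂e^{iθ₂}+r₃ω₃e^{iθ₃}=r₄ω₄e^{iθ₄}.
Eliminating the other unknown: ω₃ = r₂ω₂ sin(θ₄−θ₂) / [r₃ sin(θ₃−θ₄)].
Numerator sine = +0.30736; denominator sine = -0.86074.
Result = 0.0336·4.922·(+0.30736) / (0.1068·(-0.86074)) = -0.55292 rad/s; magnitude 0.55292 rad/s.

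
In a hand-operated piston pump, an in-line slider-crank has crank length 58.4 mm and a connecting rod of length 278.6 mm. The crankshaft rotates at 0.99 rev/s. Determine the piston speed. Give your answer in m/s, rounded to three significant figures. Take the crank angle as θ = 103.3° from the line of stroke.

ω = 2π·0.99 = 6.22 rad/s
For an in-line slider-crank, x = r cosθ + √(L² − r² sin²θ), so v = −rω sinθ·[1 + r cosθ/√(L² − r² sin²θ)].
With r = 0.0584 m, L = 0.2786 m, θ = 103.3°: √(L² − r² sin²θ) = 0.27274 m.
v = −0.0584·6.22·0.97318·[1 + 0.0584·-0.23005/0.27274] = -0.33611 m/s.
|v| = 0.33611 m/s.

0.336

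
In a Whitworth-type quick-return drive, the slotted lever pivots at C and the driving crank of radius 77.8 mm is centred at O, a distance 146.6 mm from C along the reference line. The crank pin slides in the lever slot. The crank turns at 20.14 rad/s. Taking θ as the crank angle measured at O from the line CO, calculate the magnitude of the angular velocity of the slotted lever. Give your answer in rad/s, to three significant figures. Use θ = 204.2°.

13.0

ω = 20.14 rad/s
Crank pin A relative to C: A = (d + r cosθ, r sinθ); lever angle φ = atan2(r sinθ, d + r cosθ).
Differentiating tanφ: φ̇ = rω(d cosθ + r)/(d² + r² + 2dr cosθ).
d² + r² + 2dr cosθ = |CA|² = 0.00673806 m²;  d cosθ + r = -0.055917 m.
|ω_lever| = |0.0778·20.14·-0.055917| / 0.00673806 = 13.003 rad/s.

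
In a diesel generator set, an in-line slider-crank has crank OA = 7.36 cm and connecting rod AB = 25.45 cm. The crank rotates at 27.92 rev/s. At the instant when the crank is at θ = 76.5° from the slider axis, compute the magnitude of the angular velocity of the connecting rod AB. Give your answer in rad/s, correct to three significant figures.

12.3

ω = 175.4 rad/s (converted from 27.92 rev/s).
The rod makes angle φ with the slider axis where L sinφ = r sinθ; differentiating, L cosφ·φ̇ = r ω cosθ.
L cosφ = √(L² − r² sin²θ) = 0.24423 m.
|ω_rod| = r ω |cosθ| / √(L² − r² sin²θ) = 0.0736·175.4·0.23345/0.24423 = 12.341 rad/s.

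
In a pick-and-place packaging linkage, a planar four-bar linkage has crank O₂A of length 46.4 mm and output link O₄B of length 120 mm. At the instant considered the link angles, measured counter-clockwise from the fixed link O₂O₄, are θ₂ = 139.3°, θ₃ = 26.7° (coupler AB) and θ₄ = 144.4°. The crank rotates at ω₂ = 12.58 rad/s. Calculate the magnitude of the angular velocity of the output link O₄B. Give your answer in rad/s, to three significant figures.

ω₂ = 12.58 rad/s
Differentiating the loop-closure r₂e^{iθ₂}+r₃e^{iθ₃}=r₁+r₄e^{iθ₄} gives r₂ω₂e^{iθ₂}+r₃ω₃e^{iθ₃}=r₄ω₄e^{iθ₄}.
Eliminating the other unknown: ω₄ = r₂ω₂ sin(θ₂−θ₃) / [r₄ sin(θ₄−θ₃)].
Numerator sine = +0.92321; denominator sine = +0.88539.
Result = 0.0464·12.58·(+0.92321) / (0.12·(+0.88539)) = +5.072 rad/s; magnitude 5.072 rad/s.

5.07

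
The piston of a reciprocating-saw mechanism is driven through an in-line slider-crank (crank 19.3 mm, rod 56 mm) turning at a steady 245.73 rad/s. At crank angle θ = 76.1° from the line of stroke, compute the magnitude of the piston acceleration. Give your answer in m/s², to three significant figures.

ω = 245.7 rad/s
x(θ) = r cosθ + √(L² − r² sin²θ); with ω constant, a = ω²·d²x/dθ².
d²x/dθ² = −r cosθ − r²(cos2θ)/√u − r⁴ sin²2θ/(4u^{3/2}),  u = L² − r² sin²θ = 0.00278501 m².
Substituting r = 0.0193 m, L = 0.056 m, θ = 76.1°: d²x/dθ² = +0.0015559 m.
a = ω²·d²x/dθ² = (245.7)²·(+0.0015559) = +93.952 m/s²;  |a| = 93.952 m/s².

94.0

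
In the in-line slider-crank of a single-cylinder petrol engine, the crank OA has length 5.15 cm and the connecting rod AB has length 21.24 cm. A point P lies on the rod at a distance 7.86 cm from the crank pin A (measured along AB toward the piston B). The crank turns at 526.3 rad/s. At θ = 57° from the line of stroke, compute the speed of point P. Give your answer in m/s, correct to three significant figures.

25.6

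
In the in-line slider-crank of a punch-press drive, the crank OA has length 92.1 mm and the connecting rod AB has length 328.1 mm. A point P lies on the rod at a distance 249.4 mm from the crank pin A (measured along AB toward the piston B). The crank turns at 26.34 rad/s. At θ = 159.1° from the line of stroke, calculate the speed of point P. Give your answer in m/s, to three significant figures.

0.880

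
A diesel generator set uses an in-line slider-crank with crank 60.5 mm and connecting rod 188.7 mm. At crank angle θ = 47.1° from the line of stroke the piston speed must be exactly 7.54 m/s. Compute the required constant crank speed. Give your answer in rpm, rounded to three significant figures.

For an in-line slider-crank, |v_piston| = rω|sinθ|·[1 + r cosθ/√(L² − r² sin²θ)].
With r = 0.0605 m, L = 0.1887 m, θ = 47.1°: the bracketed kinematic factor |dx/dθ| = 0.05427 m.
ω = v/|dx/dθ| = 7.54/0.05427 = 138.94 rad/s.
N = 60ω/(2π) = 1326.7 rpm.

1330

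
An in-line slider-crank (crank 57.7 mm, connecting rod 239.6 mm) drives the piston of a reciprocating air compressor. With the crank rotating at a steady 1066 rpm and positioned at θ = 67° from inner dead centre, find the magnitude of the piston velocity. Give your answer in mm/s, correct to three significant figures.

6500

ω = 2π·1066/60 = 111.6 rad/s
For an in-line slider-crank, x = r cosθ + √(L² − r² sin²θ), so v = −rω sinθ·[1 + r cosθ/√(L² − r² sin²θ)].
With r = 0.0577 m, L = 0.2396 m, θ = 67°: √(L² − r² sin²θ) = 0.23364 m.
v = −0.0577·111.6·0.92050·[1 + 0.0577·0.39073/0.23364] = -6.5012 m/s.
|v| = 6.5012 m/s = 6501.2 mm/s.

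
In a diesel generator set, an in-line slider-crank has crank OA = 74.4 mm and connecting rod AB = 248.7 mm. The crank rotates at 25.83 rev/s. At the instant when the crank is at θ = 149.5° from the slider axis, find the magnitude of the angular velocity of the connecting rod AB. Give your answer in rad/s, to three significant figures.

ω = 162.3 rad/s (converted from 25.83 rev/s).
The rod makes angle φ with the slider axis where L sinφ = r sinθ; differentiating, L cosφ·φ̇ = r ω cosθ.
L cosφ = √(L² − r² sin²θ) = 0.24582 m.
|ω_rod| = r ω |cosθ| / √(L² − r² sin²θ) = 0.0744·162.3·0.86163/0.24582 = 42.324 rad/s.

42.3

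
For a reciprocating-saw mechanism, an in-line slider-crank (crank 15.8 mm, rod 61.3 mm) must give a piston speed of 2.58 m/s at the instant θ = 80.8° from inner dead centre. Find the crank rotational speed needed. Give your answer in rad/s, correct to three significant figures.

For an in-line slider-crank, |v_piston| = rω|sinθ|·[1 + r cosθ/√(L² − r² sin²θ)].
With r = 0.0158 m, L = 0.0613 m, θ = 80.8°: the bracketed kinematic factor |dx/dθ| = 0.016261 m.
ω = v/|dx/dθ| = 2.58/0.016261 = 158.66 rad/s.

159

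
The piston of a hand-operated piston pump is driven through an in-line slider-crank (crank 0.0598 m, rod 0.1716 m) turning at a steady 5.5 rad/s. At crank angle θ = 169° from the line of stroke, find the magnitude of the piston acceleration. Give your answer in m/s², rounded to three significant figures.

ω = 5.5 rad/s
x(θ) = r cosθ + √(L² − r² sin²θ); with ω constant, a = ω²·d²x/dθ².
d²x/dθ² = −r cosθ − r²(cos2θ)/√u − r⁴ sin²2θ/(4u^{3/2}),  u = L² − r² sin²θ = 0.0293164 m².
Substituting r = 0.0598 m, L = 0.1716 m, θ = 169°: d²x/dθ² = +0.039247 m.
a = ω²·d²x/dθ² = (5.5)²·(+0.039247) = +1.1872 m/s²;  |a| = 1.1872 m/s².

1.19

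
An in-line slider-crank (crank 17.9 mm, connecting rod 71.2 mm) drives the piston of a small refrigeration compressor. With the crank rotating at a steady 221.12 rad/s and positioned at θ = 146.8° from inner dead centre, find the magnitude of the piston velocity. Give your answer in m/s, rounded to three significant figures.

ω = 221.1 rad/s
For an in-line slider-crank, x = r cosθ + √(L² − r² sin²θ), so v = −rω sinθ·[1 + r cosθ/√(L² − r² sin²θ)].
With r = 0.0179 m, L = 0.0712 m, θ = 146.8°: √(L² − r² sin²θ) = 0.070522 m.
v = −0.0179·221.1·0.54756·[1 + 0.0179·-0.83676/0.070522] = -1.707 m/s.
|v| = 1.707 m/s.

1.71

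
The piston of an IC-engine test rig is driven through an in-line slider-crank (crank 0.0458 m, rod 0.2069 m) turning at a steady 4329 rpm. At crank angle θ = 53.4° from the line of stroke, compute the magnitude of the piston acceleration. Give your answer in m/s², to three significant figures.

ω = 2π·4329/60 = 453.3 rad/s
x(θ) = r cosθ + √(L² − r² sin²θ); with ω constant, a = ω²·d²x/dθ².
d²x/dθ² = −r cosθ − r²(cos2θ)/√u − r⁴ sin²2θ/(4u^{3/2}),  u = L² − r² sin²θ = 0.0414556 m².
Substituting r = 0.0458 m, L = 0.2069 m, θ = 53.4°: d²x/dθ² = -0.024449 m.
a = ω²·d²x/dθ² = (453.3)²·(-0.024449) = -5024.5 m/s²;  |a| = 5024.5 m/s².

5020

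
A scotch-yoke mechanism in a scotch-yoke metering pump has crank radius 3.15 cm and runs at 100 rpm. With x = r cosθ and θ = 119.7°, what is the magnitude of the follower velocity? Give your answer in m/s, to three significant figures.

ω = 10.47 rad/s (from 100 rpm).
x = r cosθ ⇒ ẋ = −rω sinθ.
|v| = rω|sinθ| = 0.0315·10.47·|sin 119.7°| = 0.28653 m/s.

0.287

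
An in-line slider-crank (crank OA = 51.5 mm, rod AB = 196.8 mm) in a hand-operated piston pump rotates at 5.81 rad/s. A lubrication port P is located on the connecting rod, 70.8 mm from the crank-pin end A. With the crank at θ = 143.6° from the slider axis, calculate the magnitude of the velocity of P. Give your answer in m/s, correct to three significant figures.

0.225

ω = 5.81 rad/s.  Crank-pin speed |V_A| = rω = 0.29921 m/s, perpendicular to OA.
Rod angle: sinφ = −(r/L) sinθ ⇒ φ = -8.934°; ω_rod = −rω cosθ/√(L²−r²sin²θ) = +1.2388 rad/s.
V_P = V_A + ω_rod × AP, with AP = 0.0708 m along the rod.
Components: V_Px = −rω sinθ − a·ω_rod·sinφ = -0.16394 m/s;  V_Py = rω cosθ + a·ω_rod·cosφ = -0.15419 m/s.
|V_P| = √(V_Px² + V_Py²) = 0.22506 m/s.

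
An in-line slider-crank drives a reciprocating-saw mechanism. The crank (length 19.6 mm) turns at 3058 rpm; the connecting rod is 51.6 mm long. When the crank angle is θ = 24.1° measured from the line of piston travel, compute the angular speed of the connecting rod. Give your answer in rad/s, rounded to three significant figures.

112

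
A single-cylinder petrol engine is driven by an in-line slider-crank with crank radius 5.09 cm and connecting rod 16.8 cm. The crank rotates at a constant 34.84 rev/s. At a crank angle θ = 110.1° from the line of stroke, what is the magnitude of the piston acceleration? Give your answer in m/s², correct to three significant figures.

ω = 2π·34.8 = 218.9 rad/s
x(θ) = r cosθ + √(L² − r² sin²θ); with ω constant, a = ω²·d²x/dθ².
d²x/dθ² = −r cosθ − r²(cos2θ)/√u − r⁴ sin²2θ/(4u^{3/2}),  u = L² − r² sin²θ = 0.0259392 m².
Substituting r = 0.0509 m, L = 0.168 m, θ = 110.1°: d²x/dθ² = +0.029612 m.
a = ω²·d²x/dθ² = (218.9)²·(+0.029612) = +1419 m/s²;  |a| = 1419 m/s².

1420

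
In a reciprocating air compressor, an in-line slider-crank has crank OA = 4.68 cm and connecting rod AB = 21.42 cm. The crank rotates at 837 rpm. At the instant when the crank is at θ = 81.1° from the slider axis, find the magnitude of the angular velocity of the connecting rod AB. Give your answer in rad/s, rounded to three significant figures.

ω = 87.65 rad/s (converted from 837 rpm).
The rod makes angle φ with the slider axis where L sinφ = r sinθ; differentiating, L cosφ·φ̇ = r ω cosθ.
L cosφ = √(L² − r² sin²θ) = 0.20915 m.
|ω_rod| = r ω |cosθ| / √(L² − r² sin²θ) = 0.0468·87.65·0.15471/0.20915 = 3.0343 rad/s.

3.03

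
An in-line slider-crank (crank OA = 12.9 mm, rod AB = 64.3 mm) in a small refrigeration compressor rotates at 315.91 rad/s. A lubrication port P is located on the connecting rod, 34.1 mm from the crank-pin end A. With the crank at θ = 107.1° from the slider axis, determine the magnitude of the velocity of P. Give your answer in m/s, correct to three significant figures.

3.81

ω = 315.9 rad/s.  Crank-pin speed |V_A| = rω = 4.0752 m/s, perpendicular to OA.
Rod angle: sinφ = −(r/L) sinθ ⇒ φ = -11.055°; ω_rod = −rω cosθ/√(L²−r²sin²θ) = +18.988 rad/s.
V_P = V_A + ω_rod × AP, with AP = 0.0341 m along the rod.
Components: V_Px = −rω sinθ − a·ω_rod·sinφ = -3.7709 m/s;  V_Py = rω cosθ + a·ω_rod·cosφ = -0.5628 m/s.
|V_P| = √(V_Px² + V_Py²) = 3.8127 m/s.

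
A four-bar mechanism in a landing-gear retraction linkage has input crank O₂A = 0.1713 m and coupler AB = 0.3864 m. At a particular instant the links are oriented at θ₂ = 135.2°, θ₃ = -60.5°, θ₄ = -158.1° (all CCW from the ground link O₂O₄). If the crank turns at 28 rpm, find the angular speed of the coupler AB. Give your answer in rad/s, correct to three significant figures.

1.20

ω₂ = 2.932 rad/s (from 28 rpm).
Differentiating the loop-closure r₂e^{iθ₂}+r₃e^{iθ₃}=r₁+r₄e^{iθ₄} gives r₂ω₂e^{iθ₂}+r₃ω₃e^{iθ₃}=r₄ω₄e^{iθ₄}.
Eliminating the other unknown: ω₃ = r₂ω₂ sin(θ₄−θ₂) / [r₃ sin(θ₃−θ₄)].
Numerator sine = +0.91845; denominator sine = +0.99122.
Result = 0.1713·2.932·(+0.91845) / (0.3864·(+0.99122)) = +1.2045 rad/s; magnitude 1.2045 rad/s.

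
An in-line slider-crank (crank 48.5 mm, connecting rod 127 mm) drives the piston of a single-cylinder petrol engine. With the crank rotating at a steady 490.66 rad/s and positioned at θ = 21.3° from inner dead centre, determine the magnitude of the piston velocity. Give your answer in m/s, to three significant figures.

11.7

ω = 490.7 rad/s
For an in-line slider-crank, x = r cosθ + √(L² − r² sin²θ), so v = −rω sinθ·[1 + r cosθ/√(L² − r² sin²θ)].
With r = 0.0485 m, L = 0.127 m, θ = 21.3°: √(L² − r² sin²θ) = 0.12577 m.
v = −0.0485·490.7·0.36325·[1 + 0.0485·0.93169/0.12577] = -11.75 m/s.
|v| = 11.75 m/s.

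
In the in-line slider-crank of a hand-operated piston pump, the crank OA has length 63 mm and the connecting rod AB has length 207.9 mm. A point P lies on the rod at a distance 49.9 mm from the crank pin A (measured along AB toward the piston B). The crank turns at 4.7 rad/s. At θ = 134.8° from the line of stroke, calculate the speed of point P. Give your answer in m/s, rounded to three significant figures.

0.255

ω = 4.7 rad/s.  Crank-pin speed |V_A| = rω = 0.2961 m/s, perpendicular to OA.
Rod angle: sinφ = −(r/L) sinθ ⇒ φ = -12.417°; ω_rod = −rω cosθ/√(L²−r²sin²θ) = +1.0276 rad/s.
V_P = V_A + ω_rod × AP, with AP = 0.0499 m along the rod.
Components: V_Px = −rω sinθ − a·ω_rod·sinφ = -0.19908 m/s;  V_Py = rω cosθ + a·ω_rod·cosφ = -0.15856 m/s.
|V_P| = √(V_Px² + V_Py²) = 0.25451 m/s.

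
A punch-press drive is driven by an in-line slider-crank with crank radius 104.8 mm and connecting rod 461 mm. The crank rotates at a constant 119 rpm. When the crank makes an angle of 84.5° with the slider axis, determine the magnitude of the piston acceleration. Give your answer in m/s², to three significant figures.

2.17

ω = 2π·119/60 = 12.46 rad/s
x(θ) = r cosθ + √(L² − r² sin²θ); with ω constant, a = ω²·d²x/dθ².
d²x/dθ² = −r cosθ − r²(cos2θ)/√u − r⁴ sin²2θ/(4u^{3/2}),  u = L² − r² sin²θ = 0.201639 m².
Substituting r = 0.1048 m, L = 0.461 m, θ = 84.5°: d²x/dθ² = +0.013953 m.
a = ω²·d²x/dθ² = (12.46)²·(+0.013953) = +2.1667 m/s²;  |a| = 2.1667 m/s².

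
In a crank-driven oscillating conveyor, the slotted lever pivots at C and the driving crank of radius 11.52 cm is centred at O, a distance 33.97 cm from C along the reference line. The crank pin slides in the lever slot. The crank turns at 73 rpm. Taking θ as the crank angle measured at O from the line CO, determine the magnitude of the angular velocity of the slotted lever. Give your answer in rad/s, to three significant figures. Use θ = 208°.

2.73

ω = 7.645 rad/s (from 73 rpm).
Crank pin A relative to C: A = (d + r cosθ, r sinθ); lever angle φ = atan2(r sinθ, d + r cosθ).
Differentiating tanφ: φ̇ = rω(d cosθ + r)/(d² + r² + 2dr cosθ).
d² + r² + 2dr cosθ = |CA|² = 0.0595616 m²;  d cosθ + r = -0.18474 m.
|ω_lever| = |0.1152·7.645·-0.18474| / 0.0595616 = 2.7314 rad/s.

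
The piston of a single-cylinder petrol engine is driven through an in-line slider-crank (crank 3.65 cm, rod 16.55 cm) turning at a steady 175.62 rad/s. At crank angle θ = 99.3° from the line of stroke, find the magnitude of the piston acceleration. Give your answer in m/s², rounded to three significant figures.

423

ω = 175.6 rad/s
x(θ) = r cosθ + √(L² − r² sin²θ); with ω constant, a = ω²·d²x/dθ².
d²x/dθ² = −r cosθ − r²(cos2θ)/√u − r⁴ sin²2θ/(4u^{3/2}),  u = L² − r² sin²θ = 0.0260928 m².
Substituting r = 0.0365 m, L = 0.1655 m, θ = 99.3°: d²x/dθ² = +0.013705 m.
a = ω²·d²x/dθ² = (175.6)²·(+0.013705) = +422.68 m/s²;  |a| = 422.68 m/s².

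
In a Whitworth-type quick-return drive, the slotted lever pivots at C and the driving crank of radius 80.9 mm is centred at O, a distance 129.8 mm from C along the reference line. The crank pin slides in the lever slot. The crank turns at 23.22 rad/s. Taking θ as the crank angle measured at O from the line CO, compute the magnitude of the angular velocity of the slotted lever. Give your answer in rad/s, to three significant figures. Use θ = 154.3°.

15.2

ω = 23.22 rad/s
Crank pin A relative to C: A = (d + r cosθ, r sinθ); lever angle φ = atan2(r sinθ, d + r cosθ).
Differentiating tanφ: φ̇ = rω(d cosθ + r)/(d² + r² + 2dr cosθ).
d² + r² + 2dr cosθ = |CA|² = 0.00446875 m²;  d cosθ + r = -0.03606 m.
|ω_lever| = |0.0809·23.22·-0.03606| / 0.00446875 = 15.158 rad/s.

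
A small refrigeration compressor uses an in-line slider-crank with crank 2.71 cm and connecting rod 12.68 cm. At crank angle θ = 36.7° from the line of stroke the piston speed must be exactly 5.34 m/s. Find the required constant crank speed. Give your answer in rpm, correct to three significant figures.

2680

For an in-line slider-crank, |v_piston| = rω|sinθ|·[1 + r cosθ/√(L² − r² sin²θ)].
With r = 0.0271 m, L = 0.1268 m, θ = 36.7°: the bracketed kinematic factor |dx/dθ| = 0.018994 m.
ω = v/|dx/dθ| = 5.34/0.018994 = 281.14 rad/s.
N = 60ω/(2π) = 2684.7 rpm.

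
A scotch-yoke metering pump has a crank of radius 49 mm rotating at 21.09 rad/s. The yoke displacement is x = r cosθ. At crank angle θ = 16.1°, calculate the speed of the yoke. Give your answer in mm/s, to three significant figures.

ω = 21.09 rad/s
x = r cosθ ⇒ ẋ = −rω sinθ.
|v| = rω|sinθ| = 0.049·21.09·|sin 16.1°| = 0.28658 m/s = 286.58 mm/s.

287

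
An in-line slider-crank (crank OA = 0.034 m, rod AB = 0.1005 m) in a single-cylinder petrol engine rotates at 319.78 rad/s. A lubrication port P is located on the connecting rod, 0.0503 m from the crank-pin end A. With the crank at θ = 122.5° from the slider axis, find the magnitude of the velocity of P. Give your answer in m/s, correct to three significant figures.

8.80

ω = 319.8 rad/s.  Crank-pin speed |V_A| = rω = 10.873 m/s, perpendicular to OA.
Rod angle: sinφ = −(r/L) sinθ ⇒ φ = -16.578°; ω_rod = −rω cosθ/√(L²−r²sin²θ) = +60.649 rad/s.
V_P = V_A + ω_rod × AP, with AP = 0.0503 m along the rod.
Components: V_Px = −rω sinθ − a·ω_rod·sinφ = -8.2994 m/s;  V_Py = rω cosθ + a·ω_rod·cosφ = -2.918 m/s.
|V_P| = √(V_Px² + V_Py²) = 8.7974 m/s.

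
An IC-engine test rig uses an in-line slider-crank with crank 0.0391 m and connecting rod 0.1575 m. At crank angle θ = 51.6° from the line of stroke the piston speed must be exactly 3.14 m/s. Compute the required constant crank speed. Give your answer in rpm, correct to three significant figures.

For an in-line slider-crank, |v_piston| = rω|sinθ|·[1 + r cosθ/√(L² − r² sin²θ)].
With r = 0.0391 m, L = 0.1575 m, θ = 51.6°: the bracketed kinematic factor |dx/dθ| = 0.03546 m.
ω = v/|dx/dθ| = 3.14/0.03546 = 88.551 rad/s.
N = 60ω/(2π) = 845.6 rpm.

846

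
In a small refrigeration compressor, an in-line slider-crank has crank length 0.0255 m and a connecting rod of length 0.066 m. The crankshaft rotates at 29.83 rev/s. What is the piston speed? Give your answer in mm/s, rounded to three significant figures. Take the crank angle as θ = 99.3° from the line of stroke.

4400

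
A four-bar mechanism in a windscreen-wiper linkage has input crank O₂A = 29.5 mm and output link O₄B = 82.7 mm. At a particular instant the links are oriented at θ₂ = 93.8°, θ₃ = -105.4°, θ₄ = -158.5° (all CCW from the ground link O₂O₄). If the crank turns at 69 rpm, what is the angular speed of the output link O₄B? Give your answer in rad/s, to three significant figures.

1.06

ω₂ = 7.226 rad/s (from 69 rpm).
Differentiating the loop-closure r₂e^{iθ₂}+r₃e^{iθ₃}=r₁+r₄e^{iθ₄} gives r₂ω₂e^{iθ₂}+r₃ω₃e^{iθ₃}=r₄ω₄e^{iθ₄}.
Eliminating the other unknown: ω₄ = r₂ω₂ sin(θ₂−θ₃) / [r₄ sin(θ₄−θ₃)].
Numerator sine = -0.32887; denominator sine = -0.79968.
Result = 0.0295·7.226·(-0.32887) / (0.0827·(-0.79968)) = +1.06 rad/s; magnitude 1.06 rad/s.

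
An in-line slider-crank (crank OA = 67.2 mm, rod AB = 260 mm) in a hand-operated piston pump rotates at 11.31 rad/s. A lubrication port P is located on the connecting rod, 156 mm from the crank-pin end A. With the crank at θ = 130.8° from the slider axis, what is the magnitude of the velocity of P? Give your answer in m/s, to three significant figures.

0.553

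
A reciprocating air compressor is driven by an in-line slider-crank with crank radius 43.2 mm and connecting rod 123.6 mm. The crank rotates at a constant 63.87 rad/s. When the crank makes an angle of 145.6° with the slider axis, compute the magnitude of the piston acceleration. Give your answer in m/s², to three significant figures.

ω = 63.87 rad/s
x(θ) = r cosθ + √(L² − r² sin²θ); with ω constant, a = ω²·d²x/dθ².
d²x/dθ² = −r cosθ − r²(cos2θ)/√u − r⁴ sin²2θ/(4u^{3/2}),  u = L² − r² sin²θ = 0.0146813 m².
Substituting r = 0.0432 m, L = 0.1236 m, θ = 145.6°: d²x/dθ² = +0.02965 m.
a = ω²·d²x/dθ² = (63.87)²·(+0.02965) = +120.95 m/s²;  |a| = 120.95 m/s².

121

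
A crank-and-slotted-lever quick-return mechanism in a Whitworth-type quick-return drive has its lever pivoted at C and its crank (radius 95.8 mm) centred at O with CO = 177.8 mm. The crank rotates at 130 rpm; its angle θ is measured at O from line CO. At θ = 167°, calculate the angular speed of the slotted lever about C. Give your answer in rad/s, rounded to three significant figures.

ω = 13.61 rad/s (from 130 rpm).
Crank pin A relative to C: A = (d + r cosθ, r sinθ); lever angle φ = atan2(r sinθ, d + r cosθ).
Differentiating tanφ: φ̇ = rω(d cosθ + r)/(d² + r² + 2dr cosθ).
d² + r² + 2dr cosθ = |CA|² = 0.00759712 m²;  d cosθ + r = -0.077443 m.
|ω_lever| = |0.0958·13.61·-0.077443| / 0.00759712 = 13.294 rad/s.

13.3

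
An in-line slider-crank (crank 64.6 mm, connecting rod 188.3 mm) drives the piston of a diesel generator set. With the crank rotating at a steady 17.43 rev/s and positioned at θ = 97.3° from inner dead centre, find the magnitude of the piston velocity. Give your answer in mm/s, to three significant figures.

6690

ω = 2π·17.4 = 109.5 rad/s
For an in-line slider-crank, x = r cosθ + √(L² − r² sin²θ), so v = −rω sinθ·[1 + r cosθ/√(L² − r² sin²θ)].
With r = 0.0646 m, L = 0.1883 m, θ = 97.3°: √(L² − r² sin²θ) = 0.17706 m.
v = −0.0646·109.5·0.99189·[1 + 0.0646·-0.12706/0.17706] = -6.6921 m/s.
|v| = 6.6921 m/s = 6692.1 mm/s.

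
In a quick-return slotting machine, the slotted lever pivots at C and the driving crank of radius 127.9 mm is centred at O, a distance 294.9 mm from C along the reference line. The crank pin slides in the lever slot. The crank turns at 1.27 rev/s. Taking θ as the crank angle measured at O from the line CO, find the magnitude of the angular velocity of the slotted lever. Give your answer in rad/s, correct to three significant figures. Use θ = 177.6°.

ω = 7.98 rad/s (from 1.27 rev/s).
Crank pin A relative to C: A = (d + r cosθ, r sinθ); lever angle φ = atan2(r sinθ, d + r cosθ).
Differentiating tanφ: φ̇ = rω(d cosθ + r)/(d² + r² + 2dr cosθ).
d² + r² + 2dr cosθ = |CA|² = 0.0279552 m²;  d cosθ + r = -0.16674 m.
|ω_lever| = |0.1279·7.98·-0.16674| / 0.0279552 = 6.0874 rad/s.

6.09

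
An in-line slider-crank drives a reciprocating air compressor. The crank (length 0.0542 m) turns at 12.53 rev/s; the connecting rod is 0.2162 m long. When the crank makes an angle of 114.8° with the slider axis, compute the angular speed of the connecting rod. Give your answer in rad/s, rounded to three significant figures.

ω = 78.73 rad/s (converted from 12.53 rev/s).
The rod makes angle φ with the slider axis where L sinφ = r sinθ; differentiating, L cosφ·φ̇ = r ω cosθ.
L cosφ = √(L² − r² sin²θ) = 0.21053 m.
|ω_rod| = r ω |cosθ| / √(L² − r² sin²θ) = 0.0542·78.73·0.41945/0.21053 = 8.5017 rad/s.

8.50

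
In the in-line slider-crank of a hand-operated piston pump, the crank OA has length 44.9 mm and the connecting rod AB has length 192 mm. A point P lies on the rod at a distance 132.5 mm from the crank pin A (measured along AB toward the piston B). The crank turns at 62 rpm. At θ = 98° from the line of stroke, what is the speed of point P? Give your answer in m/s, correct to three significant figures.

0.282

ω = 6.493 rad/s.  Crank-pin speed |V_A| = rω = 0.29152 m/s, perpendicular to OA.
Rod angle: sinφ = −(r/L) sinθ ⇒ φ = -13.390°; ω_rod = −rω cosθ/√(L²−r²sin²θ) = +0.21722 rad/s.
V_P = V_A + ω_rod × AP, with AP = 0.1325 m along the rod.
Components: V_Px = −rω sinθ − a·ω_rod·sinφ = -0.28202 m/s;  V_Py = rω cosθ + a·ω_rod·cosφ = -0.012573 m/s.
|V_P| = √(V_Px² + V_Py²) = 0.2823 m/s.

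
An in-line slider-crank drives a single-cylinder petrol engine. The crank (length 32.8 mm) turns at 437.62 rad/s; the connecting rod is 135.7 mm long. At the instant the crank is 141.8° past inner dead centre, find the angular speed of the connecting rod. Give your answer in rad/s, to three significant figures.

ω = 437.6 rad/s
The rod makes angle φ with the slider axis where L sinφ = r sinθ; differentiating, L cosφ·φ̇ = r ω cosθ.
L cosφ = √(L² − r² sin²θ) = 0.13418 m.
|ω_rod| = r ω |cosθ| / √(L² − r² sin²θ) = 0.0328·437.6·0.78586/0.13418 = 84.07 rad/s.

84.1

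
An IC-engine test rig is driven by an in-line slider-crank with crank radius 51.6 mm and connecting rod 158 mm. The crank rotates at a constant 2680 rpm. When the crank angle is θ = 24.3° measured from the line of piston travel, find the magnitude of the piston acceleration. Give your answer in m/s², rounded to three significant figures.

4610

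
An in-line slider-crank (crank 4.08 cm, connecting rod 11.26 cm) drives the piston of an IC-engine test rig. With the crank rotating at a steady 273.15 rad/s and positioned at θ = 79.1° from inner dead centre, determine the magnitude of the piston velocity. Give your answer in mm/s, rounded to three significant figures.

11700

ω = 273.1 rad/s
For an in-line slider-crank, x = r cosθ + √(L² − r² sin²θ), so v = −rω sinθ·[1 + r cosθ/√(L² − r² sin²θ)].
With r = 0.0408 m, L = 0.1126 m, θ = 79.1°: √(L² − r² sin²θ) = 0.10523 m.
v = −0.0408·273.1·0.98196·[1 + 0.0408·0.18910/0.10523] = -11.746 m/s.
|v| = 11.746 m/s = 11746 mm/s.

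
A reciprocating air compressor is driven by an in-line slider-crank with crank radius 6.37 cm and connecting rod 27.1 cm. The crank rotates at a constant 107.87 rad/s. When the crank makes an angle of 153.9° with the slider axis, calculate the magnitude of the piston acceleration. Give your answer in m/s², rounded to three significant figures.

ω = 107.9 rad/s
x(θ) = r cosθ + √(L² − r² sin²θ); with ω constant, a = ω²·d²x/dθ².
d²x/dθ² = −r cosθ − r²(cos2θ)/√u − r⁴ sin²2θ/(4u^{3/2}),  u = L² − r² sin²θ = 0.0726556 m².
Substituting r = 0.0637 m, L = 0.271 m, θ = 153.9°: d²x/dθ² = +0.047847 m.
a = ω²·d²x/dθ² = (107.9)²·(+0.047847) = +556.74 m/s²;  |a| = 556.74 m/s².

557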